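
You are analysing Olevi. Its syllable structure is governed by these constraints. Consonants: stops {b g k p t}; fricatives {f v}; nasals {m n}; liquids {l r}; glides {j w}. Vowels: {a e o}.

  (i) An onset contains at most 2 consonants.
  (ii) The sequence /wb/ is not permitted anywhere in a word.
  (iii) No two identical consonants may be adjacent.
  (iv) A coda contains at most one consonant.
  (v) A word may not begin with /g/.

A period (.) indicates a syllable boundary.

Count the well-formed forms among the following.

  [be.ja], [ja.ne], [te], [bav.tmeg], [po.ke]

5

[be.ja] — σ1 onset /b/, coda /∅/ ok; σ2 onset /j/, coda /∅/ ok → well-formed
[ja.ne] — σ1 onset /j/, coda /∅/ ok; σ2 onset /n/, coda /∅/ ok → well-formed
[te] — σ1 onset /t/, coda /∅/ ok → well-formed
[bav.tmeg] — σ1 onset /b/, coda /v/ ok; σ2 onset /tm/ (2C), coda /g/ ok → well-formed
[po.ke] — σ1 onset /p/, coda /∅/ ok; σ2 onset /k/, coda /∅/ ok → well-formed
Well-formed: [be.ja], [ja.ne], [te], [bav.tmeg], [po.ke] → 5.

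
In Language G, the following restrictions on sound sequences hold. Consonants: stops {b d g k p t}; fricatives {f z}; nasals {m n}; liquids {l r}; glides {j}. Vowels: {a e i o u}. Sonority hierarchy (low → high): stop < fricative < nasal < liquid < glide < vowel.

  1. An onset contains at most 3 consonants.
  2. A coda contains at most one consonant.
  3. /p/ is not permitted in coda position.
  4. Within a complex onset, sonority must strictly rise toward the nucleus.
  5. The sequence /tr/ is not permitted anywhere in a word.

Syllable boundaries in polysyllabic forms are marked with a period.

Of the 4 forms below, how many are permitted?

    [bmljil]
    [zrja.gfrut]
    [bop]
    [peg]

[bmljil] — violates constraint 1: syllable 1 onset /bmlj/ has 4 consonants (> 3) → not permitted
[zrja.gfrut] — σ1 onset /zrj/ (2→4→5 rises), coda /∅/ ok; σ2 onset /gfr/ (1→2→4 rises), coda /t/ ok → permitted
[bop] — violates constraint 3: syllable 1 coda contains /p/ → not permitted
[peg] — σ1 onset /p/, coda /g/ ok → permitted
Permitted: [zrja.gfrut], [peg] → 2.

2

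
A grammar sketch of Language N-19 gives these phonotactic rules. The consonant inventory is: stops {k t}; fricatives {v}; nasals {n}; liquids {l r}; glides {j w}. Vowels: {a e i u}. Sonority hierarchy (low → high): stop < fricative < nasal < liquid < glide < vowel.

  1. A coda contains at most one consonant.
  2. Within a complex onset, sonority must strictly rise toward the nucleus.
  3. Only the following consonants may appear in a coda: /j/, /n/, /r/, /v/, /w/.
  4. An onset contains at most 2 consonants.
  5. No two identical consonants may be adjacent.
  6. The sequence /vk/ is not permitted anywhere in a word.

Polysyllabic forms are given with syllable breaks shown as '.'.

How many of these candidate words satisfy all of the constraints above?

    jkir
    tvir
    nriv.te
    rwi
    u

jkir — violates constraint 2: syllable 1 onset /jk/: /j/ (glide, 5) → /k/ (stop, 1) does not rise → phonotactically illegal
tvir — σ1 onset /tv/ (1→2 rises), coda /r/ ok → phonotactically legal
nriv.te — σ1 onset /nr/ (3→4 rises), coda /v/ ok; σ2 onset /t/, coda /∅/ ok → phonotactically legal
rwi — σ1 onset /rw/ (4→5 rises), coda /∅/ ok → phonotactically legal
u — σ1 onset /∅/, coda /∅/ ok → phonotactically legal
Phonotactically legal: tvir, nriv.te, rwi, u → 4.

4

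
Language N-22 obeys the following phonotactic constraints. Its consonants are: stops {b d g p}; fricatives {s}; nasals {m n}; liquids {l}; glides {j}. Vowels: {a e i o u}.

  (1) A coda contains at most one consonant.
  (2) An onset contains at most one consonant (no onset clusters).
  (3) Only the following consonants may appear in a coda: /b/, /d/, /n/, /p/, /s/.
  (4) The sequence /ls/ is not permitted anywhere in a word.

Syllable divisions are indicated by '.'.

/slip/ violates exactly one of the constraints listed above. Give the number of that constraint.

2

/slip/: syllable 1 onset /sl/ has 2 consonants (> 1).
This is a violation of constraint 2: "An onset contains at most one consonant (no onset clusters)."
The remaining constraints (1, 3, 4) are satisfied.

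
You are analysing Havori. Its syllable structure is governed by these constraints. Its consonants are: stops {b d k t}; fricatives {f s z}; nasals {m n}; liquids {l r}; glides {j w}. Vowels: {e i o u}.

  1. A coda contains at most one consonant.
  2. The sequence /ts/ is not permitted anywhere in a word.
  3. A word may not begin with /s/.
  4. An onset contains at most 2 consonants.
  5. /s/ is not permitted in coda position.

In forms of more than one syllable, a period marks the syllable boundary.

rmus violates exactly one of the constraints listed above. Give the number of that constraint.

5

rmus: syllable 1 coda contains /s/.
This is a violation of constraint 5: "/s/ is not permitted in coda position."
The remaining constraints (1, 2, 3, 4) are satisfied.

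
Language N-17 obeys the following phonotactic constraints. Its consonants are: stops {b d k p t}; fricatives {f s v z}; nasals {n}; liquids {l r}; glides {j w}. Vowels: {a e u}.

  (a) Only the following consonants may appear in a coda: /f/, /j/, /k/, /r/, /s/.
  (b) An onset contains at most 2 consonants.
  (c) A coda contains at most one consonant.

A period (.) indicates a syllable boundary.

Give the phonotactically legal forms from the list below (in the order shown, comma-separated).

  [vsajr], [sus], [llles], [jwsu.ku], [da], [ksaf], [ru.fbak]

[sus], [da], [ksaf], [ru.fbak]

[vsajr] — violates constraint (c): syllable 1 coda /jr/ has 2 consonants (> 1) → phonotactically illegal
[sus] — σ1 onset /s/, coda /s/ ok → phonotactically legal
[llles] — violates constraint (b): syllable 1 onset /lll/ has 3 consonants (> 2) → phonotactically illegal
[jwsu.ku] — violates constraint (b): syllable 1 onset /jws/ has 3 consonants (> 2) → phonotactically illegal
[da] — σ1 onset /d/, coda /∅/ ok → phonotactically legal
[ksaf] — σ1 onset /ks/ (2C), coda /f/ ok → phonotactically legal
[ru.fbak] — σ1 onset /r/, coda /∅/ ok; σ2 onset /fb/ (2C), coda /k/ ok → phonotactically legal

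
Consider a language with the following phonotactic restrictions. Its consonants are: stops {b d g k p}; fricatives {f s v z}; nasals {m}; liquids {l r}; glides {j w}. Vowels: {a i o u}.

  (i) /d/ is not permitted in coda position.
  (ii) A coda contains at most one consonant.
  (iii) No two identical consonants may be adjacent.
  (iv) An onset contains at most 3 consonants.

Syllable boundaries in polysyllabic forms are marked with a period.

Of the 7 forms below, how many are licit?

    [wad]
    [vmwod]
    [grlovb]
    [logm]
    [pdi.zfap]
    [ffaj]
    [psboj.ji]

[wad] — violates constraint (i): syllable 1 coda contains /d/ → illicit
[vmwod] — violates constraint (i): syllable 1 coda contains /d/ → illicit
[grlovb] — violates constraint (ii): syllable 1 coda /vb/ has 2 consonants (> 1) → illicit
[logm] — violates constraint (ii): syllable 1 coda /gm/ has 2 consonants (> 1) → illicit
[pdi.zfap] — σ1 onset /pd/ (2C), coda /∅/ ok; σ2 onset /zf/ (2C), coda /p/ ok → licit
[ffaj] — violates constraint (iii): adjacent identical consonants /ff/ → illicit
[psboj.ji] — violates constraint (iii): adjacent identical consonants /jj/ → illicit
Licit: [pdi.zfap] → 1.

1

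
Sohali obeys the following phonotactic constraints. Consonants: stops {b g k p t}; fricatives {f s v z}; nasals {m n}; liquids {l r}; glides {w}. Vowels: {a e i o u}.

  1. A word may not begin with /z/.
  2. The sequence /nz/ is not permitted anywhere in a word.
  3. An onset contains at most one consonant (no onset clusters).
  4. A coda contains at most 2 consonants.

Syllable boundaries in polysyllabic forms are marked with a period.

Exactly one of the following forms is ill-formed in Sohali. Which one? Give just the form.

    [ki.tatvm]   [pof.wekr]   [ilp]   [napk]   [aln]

[ki.tatvm]

[ki.tatvm] — violates constraint 4: syllable 2 coda /tvm/ has 3 consonants (> 2) → ill-formed
[pof.wekr] — σ1 onset /p/, coda /f/ ok; σ2 onset /w/, coda /kr/ (2C) ok → well-formed
[ilp] — σ1 onset /∅/, coda /lp/ (2C) ok → well-formed
[napk] — σ1 onset /n/, coda /pk/ (2C) ok → well-formed
[aln] — σ1 onset /∅/, coda /ln/ (2C) ok → well-formed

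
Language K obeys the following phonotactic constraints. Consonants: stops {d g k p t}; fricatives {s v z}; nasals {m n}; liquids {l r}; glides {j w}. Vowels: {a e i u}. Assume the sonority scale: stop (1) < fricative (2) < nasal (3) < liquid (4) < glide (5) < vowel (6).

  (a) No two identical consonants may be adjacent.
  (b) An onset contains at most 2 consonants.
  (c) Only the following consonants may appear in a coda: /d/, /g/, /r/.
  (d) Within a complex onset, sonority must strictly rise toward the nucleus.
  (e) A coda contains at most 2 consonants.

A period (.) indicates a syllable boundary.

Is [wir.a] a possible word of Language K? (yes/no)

yes

[wir.a] — σ1 onset /w/, coda /r/ ok; σ2 onset /∅/, coda /∅/ ok → licit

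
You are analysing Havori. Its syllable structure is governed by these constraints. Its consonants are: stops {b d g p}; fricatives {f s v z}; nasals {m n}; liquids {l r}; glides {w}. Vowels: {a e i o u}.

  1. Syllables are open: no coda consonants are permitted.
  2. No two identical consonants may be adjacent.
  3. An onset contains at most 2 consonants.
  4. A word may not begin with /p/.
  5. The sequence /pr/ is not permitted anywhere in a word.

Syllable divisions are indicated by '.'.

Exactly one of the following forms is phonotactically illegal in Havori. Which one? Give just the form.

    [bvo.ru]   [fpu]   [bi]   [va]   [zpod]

[bvo.ru] — σ1 onset /bv/ (2C), coda /∅/ ok; σ2 onset /r/, coda /∅/ ok → phonotactically legal
[fpu] — σ1 onset /fp/ (2C), coda /∅/ ok → phonotactically legal
[bi] — σ1 onset /b/, coda /∅/ ok → phonotactically legal
[va] — σ1 onset /v/, coda /∅/ ok → phonotactically legal
[zpod] — violates constraint 1: syllable 1 coda /d/ has 1 consonant (> 0) → phonotactically illegal

[zpod]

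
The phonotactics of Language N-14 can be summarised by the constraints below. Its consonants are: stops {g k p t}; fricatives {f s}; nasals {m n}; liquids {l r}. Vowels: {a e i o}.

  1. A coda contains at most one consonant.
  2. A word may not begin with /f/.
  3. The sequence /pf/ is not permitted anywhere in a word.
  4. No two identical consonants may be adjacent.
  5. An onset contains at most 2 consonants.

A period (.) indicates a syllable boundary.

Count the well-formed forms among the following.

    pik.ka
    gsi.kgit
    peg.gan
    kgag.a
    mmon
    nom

3

pik.ka — violates constraint 4: adjacent identical consonants /kk/ → ill-formed
gsi.kgit — σ1 onset /gs/ (2C), coda /∅/ ok; σ2 onset /kg/ (2C), coda /t/ ok → well-formed
peg.gan — violates constraint 4: adjacent identical consonants /gg/ → ill-formed
kgag.a — σ1 onset /kg/ (2C), coda /g/ ok; σ2 onset /∅/, coda /∅/ ok → well-formed
mmon — violates constraint 4: adjacent identical consonants /mm/ → ill-formed
nom — σ1 onset /n/, coda /m/ ok → well-formed
Well-formed: gsi.kgit, kgag.a, nom → 3.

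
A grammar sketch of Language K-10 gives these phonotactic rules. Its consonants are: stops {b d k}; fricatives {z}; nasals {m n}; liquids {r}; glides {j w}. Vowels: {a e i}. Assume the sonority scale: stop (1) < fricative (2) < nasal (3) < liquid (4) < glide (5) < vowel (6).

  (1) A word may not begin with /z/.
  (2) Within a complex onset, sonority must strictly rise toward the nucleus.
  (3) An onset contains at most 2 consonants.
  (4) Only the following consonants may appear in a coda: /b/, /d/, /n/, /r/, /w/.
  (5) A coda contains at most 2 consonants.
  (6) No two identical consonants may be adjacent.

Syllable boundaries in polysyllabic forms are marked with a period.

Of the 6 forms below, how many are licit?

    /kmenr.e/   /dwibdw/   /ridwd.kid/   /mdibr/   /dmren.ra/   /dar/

2

/kmenr.e/ — σ1 onset /km/ (1→3 rises), coda /nr/ (2C) ok; σ2 onset /∅/, coda /∅/ ok → licit
/dwibdw/ — violates constraint 5: syllable 1 coda /bdw/ has 3 consonants (> 2) → illicit
/ridwd.kid/ — violates constraint 5: syllable 1 coda /dwd/ has 3 consonants (> 2) → illicit
/mdibr/ — violates constraint 2: syllable 1 onset /md/: /m/ (nasal, 3) → /d/ (stop, 1) does not rise → illicit
/dmren.ra/ — violates constraint 3: syllable 1 onset /dmr/ has 3 consonants (> 2) → illicit
/dar/ — σ1 onset /d/, coda /r/ ok → licit
Licit: /kmenr.e/, /dar/ → 2.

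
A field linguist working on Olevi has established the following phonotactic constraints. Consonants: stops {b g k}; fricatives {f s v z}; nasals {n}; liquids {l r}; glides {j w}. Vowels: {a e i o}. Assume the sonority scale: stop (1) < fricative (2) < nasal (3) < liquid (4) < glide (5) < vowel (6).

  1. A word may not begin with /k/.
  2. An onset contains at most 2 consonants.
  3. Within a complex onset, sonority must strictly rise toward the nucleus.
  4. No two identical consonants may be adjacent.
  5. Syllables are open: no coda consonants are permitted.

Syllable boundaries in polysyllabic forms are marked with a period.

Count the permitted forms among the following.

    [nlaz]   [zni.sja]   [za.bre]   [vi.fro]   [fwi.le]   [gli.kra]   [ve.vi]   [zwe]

[nlaz] — violates constraint 5: syllable 1 coda /z/ has 1 consonant (> 0) → not permitted
[zni.sja] — σ1 onset /zn/ (2→3 rises), coda /∅/ ok; σ2 onset /sj/ (2→5 rises), coda /∅/ ok → permitted
[za.bre] — σ1 onset /z/, coda /∅/ ok; σ2 onset /br/ (1→4 rises), coda /∅/ ok → permitted
[vi.fro] — σ1 onset /v/, coda /∅/ ok; σ2 onset /fr/ (2→4 rises), coda /∅/ ok → permitted
[fwi.le] — σ1 onset /fw/ (2→5 rises), coda /∅/ ok; σ2 onset /l/, coda /∅/ ok → permitted
[gli.kra] — σ1 onset /gl/ (1→4 rises), coda /∅/ ok; σ2 onset /kr/ (1→4 rises), coda /∅/ ok → permitted
[ve.vi] — σ1 onset /v/, coda /∅/ ok; σ2 onset /v/, coda /∅/ ok → permitted
[zwe] — σ1 onset /zw/ (2→5 rises), coda /∅/ ok → permitted
Permitted: [zni.sja], [za.bre], [vi.fro], [fwi.le], [gli.kra], [ve.vi], [zwe] → 7.

7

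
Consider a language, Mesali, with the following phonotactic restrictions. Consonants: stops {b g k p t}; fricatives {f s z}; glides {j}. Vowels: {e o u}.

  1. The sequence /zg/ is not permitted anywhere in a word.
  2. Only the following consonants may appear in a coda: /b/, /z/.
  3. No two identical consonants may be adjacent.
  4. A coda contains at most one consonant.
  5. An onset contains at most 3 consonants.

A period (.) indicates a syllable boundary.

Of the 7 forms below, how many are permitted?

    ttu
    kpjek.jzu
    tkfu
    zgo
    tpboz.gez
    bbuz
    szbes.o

ttu — violates constraint 3: adjacent identical consonants /tt/ → not permitted
kpjek.jzu — violates constraint 2: syllable 1 coda contains /k/, which is not a licensed coda consonant → not permitted
tkfu — σ1 onset /tkf/ (3C), coda /∅/ ok → permitted
zgo — violates constraint 1: contains banned sequence /zg/ → not permitted
tpboz.gez — violates constraint 1: contains banned sequence /zg/ → not permitted
bbuz — violates constraint 3: adjacent identical consonants /bb/ → not permitted
szbes.o — violates constraint 2: syllable 1 coda contains /s/, which is not a licensed coda consonant → not permitted
Permitted: tkfu → 1.

1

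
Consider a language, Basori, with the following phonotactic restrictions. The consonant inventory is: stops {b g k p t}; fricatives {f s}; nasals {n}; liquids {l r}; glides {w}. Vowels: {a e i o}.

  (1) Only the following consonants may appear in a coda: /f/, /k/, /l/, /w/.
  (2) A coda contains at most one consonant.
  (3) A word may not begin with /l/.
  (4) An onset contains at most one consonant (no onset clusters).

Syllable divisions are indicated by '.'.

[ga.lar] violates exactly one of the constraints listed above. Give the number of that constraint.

[ga.lar]: syllable 2 coda contains /r/, which is not a licensed coda consonant.
This is a violation of constraint 1: "Only the following consonants may appear in a coda: /f/, /k/, /l/, /w/."
The remaining constraints (2, 3, 4) are satisfied.

1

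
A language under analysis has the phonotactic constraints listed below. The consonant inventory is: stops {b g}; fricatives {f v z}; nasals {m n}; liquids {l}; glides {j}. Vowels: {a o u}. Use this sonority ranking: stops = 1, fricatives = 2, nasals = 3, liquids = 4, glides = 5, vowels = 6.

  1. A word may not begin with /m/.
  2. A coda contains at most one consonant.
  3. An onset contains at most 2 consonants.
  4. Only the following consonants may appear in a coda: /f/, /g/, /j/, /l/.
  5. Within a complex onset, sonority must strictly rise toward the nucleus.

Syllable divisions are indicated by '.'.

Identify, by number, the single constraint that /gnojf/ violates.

/gnojf/: syllable 1 coda /jf/ has 2 consonants (> 1).
This is a violation of constraint 2: "A coda contains at most one consonant."
The remaining constraints (1, 3, 4, 5) are satisfied.

2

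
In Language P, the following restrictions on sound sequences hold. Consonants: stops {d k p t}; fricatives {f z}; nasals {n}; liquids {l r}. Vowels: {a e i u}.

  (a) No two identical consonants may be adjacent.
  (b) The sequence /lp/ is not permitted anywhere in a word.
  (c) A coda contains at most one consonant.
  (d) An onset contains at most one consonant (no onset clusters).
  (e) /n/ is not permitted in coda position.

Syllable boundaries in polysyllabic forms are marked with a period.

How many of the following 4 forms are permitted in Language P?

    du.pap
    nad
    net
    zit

4

du.pap — σ1 onset /d/, coda /∅/ ok; σ2 onset /p/, coda /p/ ok → permitted
nad — σ1 onset /n/, coda /d/ ok → permitted
net — σ1 onset /n/, coda /t/ ok → permitted
zit — σ1 onset /z/, coda /t/ ok → permitted
Permitted: du.pap, nad, net, zit → 4.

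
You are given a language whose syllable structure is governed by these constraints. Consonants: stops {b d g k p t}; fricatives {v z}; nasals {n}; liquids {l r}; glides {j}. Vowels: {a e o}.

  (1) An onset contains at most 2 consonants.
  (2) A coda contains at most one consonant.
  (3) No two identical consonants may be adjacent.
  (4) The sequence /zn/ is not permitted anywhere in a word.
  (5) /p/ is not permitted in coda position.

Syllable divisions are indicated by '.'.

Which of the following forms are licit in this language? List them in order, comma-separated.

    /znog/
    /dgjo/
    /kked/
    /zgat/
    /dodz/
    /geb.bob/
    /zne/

/zgat/

/znog/ — violates constraint 4: contains banned sequence /zn/ → illicit
/dgjo/ — violates constraint 1: syllable 1 onset /dgj/ has 3 consonants (> 2) → illicit
/kked/ — violates constraint 3: adjacent identical consonants /kk/ → illicit
/zgat/ — σ1 onset /zg/ (2C), coda /t/ ok → licit
/dodz/ — violates constraint 2: syllable 1 coda /dz/ has 2 consonants (> 1) → illicit
/geb.bob/ — violates constraint 3: adjacent identical consonants /bb/ → illicit
/zne/ — violates constraint 4: contains banned sequence /zn/ → illicit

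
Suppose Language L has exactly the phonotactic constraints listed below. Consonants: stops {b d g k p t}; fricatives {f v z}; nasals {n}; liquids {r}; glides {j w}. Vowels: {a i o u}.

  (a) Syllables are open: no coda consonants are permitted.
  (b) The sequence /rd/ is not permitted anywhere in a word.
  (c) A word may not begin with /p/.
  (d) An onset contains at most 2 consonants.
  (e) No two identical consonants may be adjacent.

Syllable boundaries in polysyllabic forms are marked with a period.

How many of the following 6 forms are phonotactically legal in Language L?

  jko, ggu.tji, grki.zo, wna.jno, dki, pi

3

jko — σ1 onset /jk/ (2C), coda /∅/ ok → phonotactically legal
ggu.tji — violates constraint (e): adjacent identical consonants /gg/ → phonotactically illegal
grki.zo — violates constraint (d): syllable 1 onset /grk/ has 3 consonants (> 2) → phonotactically illegal
wna.jno — σ1 onset /wn/ (2C), coda /∅/ ok; σ2 onset /jn/ (2C), coda /∅/ ok → phonotactically legal
dki — σ1 onset /dk/ (2C), coda /∅/ ok → phonotactically legal
pi — violates constraint (c): word begins with /p/ → phonotactically illegal
Phonotactically legal: jko, wna.jno, dki → 3.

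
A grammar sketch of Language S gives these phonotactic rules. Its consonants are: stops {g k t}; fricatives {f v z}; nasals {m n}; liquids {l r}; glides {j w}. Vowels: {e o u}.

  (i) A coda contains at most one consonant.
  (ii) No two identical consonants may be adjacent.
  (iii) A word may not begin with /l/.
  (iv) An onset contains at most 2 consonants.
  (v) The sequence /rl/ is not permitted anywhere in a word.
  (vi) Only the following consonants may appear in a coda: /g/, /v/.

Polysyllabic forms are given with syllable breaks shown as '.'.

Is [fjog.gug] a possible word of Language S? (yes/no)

[fjog.gug] — violates constraint (ii): adjacent identical consonants /gg/ → phonotactically illegal

no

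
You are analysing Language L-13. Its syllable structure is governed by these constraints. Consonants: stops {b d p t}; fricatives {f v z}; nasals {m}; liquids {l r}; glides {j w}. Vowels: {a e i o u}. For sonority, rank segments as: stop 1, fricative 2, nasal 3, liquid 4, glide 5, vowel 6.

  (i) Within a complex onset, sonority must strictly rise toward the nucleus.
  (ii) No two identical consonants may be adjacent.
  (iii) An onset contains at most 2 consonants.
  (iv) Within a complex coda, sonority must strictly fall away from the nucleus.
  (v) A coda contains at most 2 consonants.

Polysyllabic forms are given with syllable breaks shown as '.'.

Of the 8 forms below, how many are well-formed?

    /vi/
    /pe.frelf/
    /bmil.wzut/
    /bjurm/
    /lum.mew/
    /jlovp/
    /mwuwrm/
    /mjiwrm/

3

/vi/ — σ1 onset /v/, coda /∅/ ok → well-formed
/pe.frelf/ — σ1 onset /p/, coda /∅/ ok; σ2 onset /fr/ (2→4 rises), coda /lf/ (4→2 falls) ok → well-formed
/bmil.wzut/ — violates constraint (i): syllable 2 onset /wz/: /w/ (glide, 5) → /z/ (fricative, 2) does not rise → ill-formed
/bjurm/ — σ1 onset /bj/ (1→5 rises), coda /rm/ (4→3 falls) ok → well-formed
/lum.mew/ — violates constraint (ii): adjacent identical consonants /mm/ → ill-formed
/jlovp/ — violates constraint (i): syllable 1 onset /jl/: /j/ (glide, 5) → /l/ (liquid, 4) does not rise → ill-formed
/mwuwrm/ — violates constraint (v): syllable 1 coda /wrm/ has 3 consonants (> 2) → ill-formed
/mjiwrm/ — violates constraint (v): syllable 1 coda /wrm/ has 3 consonants (> 2) → ill-formed
Well-formed: /vi/, /pe.frelf/, /bjurm/ → 3.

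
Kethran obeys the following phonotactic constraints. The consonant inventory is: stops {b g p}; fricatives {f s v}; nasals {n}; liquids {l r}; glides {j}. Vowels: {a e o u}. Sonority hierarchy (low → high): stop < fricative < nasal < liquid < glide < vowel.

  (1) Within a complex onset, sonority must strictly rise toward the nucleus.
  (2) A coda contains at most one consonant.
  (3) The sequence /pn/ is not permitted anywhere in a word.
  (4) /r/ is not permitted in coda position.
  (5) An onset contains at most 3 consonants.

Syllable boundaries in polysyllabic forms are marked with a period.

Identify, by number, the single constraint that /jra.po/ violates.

1

/jra.po/: syllable 1 onset /jr/: /j/ (glide, 5) → /r/ (liquid, 4) does not rise.
This is a violation of constraint 1: "Within a complex onset, sonority must strictly rise toward the nucleus."
The remaining constraints (2, 3, 4, 5) are satisfied.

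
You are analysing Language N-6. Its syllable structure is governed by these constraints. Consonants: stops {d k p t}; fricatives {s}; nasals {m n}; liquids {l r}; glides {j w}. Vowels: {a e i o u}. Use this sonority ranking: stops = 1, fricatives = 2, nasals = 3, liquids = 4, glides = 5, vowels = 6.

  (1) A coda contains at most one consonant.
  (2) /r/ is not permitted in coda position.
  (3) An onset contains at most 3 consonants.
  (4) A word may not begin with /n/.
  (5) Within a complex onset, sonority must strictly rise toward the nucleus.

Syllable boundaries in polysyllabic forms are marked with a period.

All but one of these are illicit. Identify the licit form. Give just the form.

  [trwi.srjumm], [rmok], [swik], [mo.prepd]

[trwi.srjumm] — violates constraint 1: syllable 2 coda /mm/ has 2 consonants (> 1) → illicit
[rmok] — violates constraint 5: syllable 1 onset /rm/: /r/ (liquid, 4) → /m/ (nasal, 3) does not rise → illicit
[swik] — σ1 onset /sw/ (2→5 rises), coda /k/ ok → licit
[mo.prepd] — violates constraint 1: syllable 2 coda /pd/ has 2 consonants (> 1) → illicit

[swik]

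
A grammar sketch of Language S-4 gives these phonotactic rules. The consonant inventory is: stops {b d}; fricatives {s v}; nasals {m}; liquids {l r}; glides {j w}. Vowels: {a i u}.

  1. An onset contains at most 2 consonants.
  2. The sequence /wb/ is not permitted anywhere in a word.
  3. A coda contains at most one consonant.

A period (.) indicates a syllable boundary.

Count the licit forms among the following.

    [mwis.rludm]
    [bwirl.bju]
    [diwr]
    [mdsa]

0

[mwis.rludm] — violates constraint 3: syllable 2 coda /dm/ has 2 consonants (> 1) → illicit
[bwirl.bju] — violates constraint 3: syllable 1 coda /rl/ has 2 consonants (> 1) → illicit
[diwr] — violates constraint 3: syllable 1 coda /wr/ has 2 consonants (> 1) → illicit
[mdsa] — violates constraint 1: syllable 1 onset /mds/ has 3 consonants (> 2) → illicit
No form is licit → 0.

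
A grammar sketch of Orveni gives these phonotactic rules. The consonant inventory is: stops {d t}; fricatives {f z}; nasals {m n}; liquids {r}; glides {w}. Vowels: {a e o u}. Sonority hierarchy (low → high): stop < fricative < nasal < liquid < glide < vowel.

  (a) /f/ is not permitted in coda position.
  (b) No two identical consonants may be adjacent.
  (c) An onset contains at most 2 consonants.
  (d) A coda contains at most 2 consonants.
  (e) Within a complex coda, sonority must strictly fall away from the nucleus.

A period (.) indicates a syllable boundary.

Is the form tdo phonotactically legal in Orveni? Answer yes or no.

yes

tdo — σ1 onset /td/ (2C), coda /∅/ ok → phonotactically legal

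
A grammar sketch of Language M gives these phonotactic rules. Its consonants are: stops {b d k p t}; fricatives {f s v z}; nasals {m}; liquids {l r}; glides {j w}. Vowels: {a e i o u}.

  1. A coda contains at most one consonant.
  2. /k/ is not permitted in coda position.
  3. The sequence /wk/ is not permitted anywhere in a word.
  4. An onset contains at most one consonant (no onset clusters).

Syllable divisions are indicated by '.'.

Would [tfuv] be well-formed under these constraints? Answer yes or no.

no

[tfuv] — violates constraint 4: syllable 1 onset /tf/ has 2 consonants (> 1) → ill-formed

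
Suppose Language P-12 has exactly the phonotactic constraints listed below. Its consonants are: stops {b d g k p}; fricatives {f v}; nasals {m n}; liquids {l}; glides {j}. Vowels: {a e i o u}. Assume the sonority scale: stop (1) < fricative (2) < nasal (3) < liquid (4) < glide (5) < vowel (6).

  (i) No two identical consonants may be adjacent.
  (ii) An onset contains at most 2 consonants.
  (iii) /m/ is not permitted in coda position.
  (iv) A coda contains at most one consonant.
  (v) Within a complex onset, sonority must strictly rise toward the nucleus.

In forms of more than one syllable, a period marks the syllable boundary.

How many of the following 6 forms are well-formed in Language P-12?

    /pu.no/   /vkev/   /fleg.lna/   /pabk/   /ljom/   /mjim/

/pu.no/ — σ1 onset /p/, coda /∅/ ok; σ2 onset /n/, coda /∅/ ok → well-formed
/vkev/ — violates constraint (v): syllable 1 onset /vk/: /v/ (fricative, 2) → /k/ (stop, 1) does not rise → ill-formed
/fleg.lna/ — violates constraint (v): syllable 2 onset /ln/: /l/ (liquid, 4) → /n/ (nasal, 3) does not rise → ill-formed
/pabk/ — violates constraint (iv): syllable 1 coda /bk/ has 2 consonants (> 1) → ill-formed
/ljom/ — violates constraint (iii): syllable 1 coda contains /m/ → ill-formed
/mjim/ — violates constraint (iii): syllable 1 coda contains /m/ → ill-formed
Well-formed: /pu.no/ → 1.

1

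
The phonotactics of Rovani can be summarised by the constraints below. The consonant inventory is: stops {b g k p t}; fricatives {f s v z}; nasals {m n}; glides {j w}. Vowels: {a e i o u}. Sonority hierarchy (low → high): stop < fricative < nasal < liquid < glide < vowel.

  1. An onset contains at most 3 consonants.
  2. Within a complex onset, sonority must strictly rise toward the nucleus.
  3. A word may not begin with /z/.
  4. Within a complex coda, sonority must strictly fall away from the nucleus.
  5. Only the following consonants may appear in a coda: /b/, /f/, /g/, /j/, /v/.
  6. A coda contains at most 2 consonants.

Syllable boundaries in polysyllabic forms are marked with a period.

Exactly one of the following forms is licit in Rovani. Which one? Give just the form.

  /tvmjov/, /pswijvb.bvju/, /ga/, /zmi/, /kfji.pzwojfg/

/ga/

/tvmjov/ — violates constraint 1: syllable 1 onset /tvmj/ has 4 consonants (> 3) → illicit
/pswijvb.bvju/ — violates constraint 6: syllable 1 coda /jvb/ has 3 consonants (> 2) → illicit
/ga/ — σ1 onset /g/, coda /∅/ ok → licit
/zmi/ — violates constraint 3: word begins with /z/ → illicit
/kfji.pzwojfg/ — violates constraint 6: syllable 2 coda /jfg/ has 3 consonants (> 2) → illicit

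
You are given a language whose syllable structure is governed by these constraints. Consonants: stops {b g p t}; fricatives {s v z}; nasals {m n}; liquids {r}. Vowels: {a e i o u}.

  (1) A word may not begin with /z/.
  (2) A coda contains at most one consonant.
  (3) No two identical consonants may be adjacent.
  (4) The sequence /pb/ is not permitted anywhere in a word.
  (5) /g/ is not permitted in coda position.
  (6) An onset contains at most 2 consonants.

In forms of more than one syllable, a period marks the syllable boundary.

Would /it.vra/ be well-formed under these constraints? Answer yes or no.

yes

/it.vra/ — σ1 onset /∅/, coda /t/ ok; σ2 onset /vr/ (2C), coda /∅/ ok → well-formed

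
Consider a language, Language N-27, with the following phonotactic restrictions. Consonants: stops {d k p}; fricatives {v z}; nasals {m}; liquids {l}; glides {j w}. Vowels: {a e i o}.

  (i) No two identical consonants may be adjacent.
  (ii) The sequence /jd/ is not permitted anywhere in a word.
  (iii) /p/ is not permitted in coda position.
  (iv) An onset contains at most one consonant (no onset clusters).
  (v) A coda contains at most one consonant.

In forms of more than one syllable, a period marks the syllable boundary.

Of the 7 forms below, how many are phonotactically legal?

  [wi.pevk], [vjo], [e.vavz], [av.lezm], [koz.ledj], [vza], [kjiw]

0

[wi.pevk] — violates constraint (v): syllable 2 coda /vk/ has 2 consonants (> 1) → phonotactically illegal
[vjo] — violates constraint (iv): syllable 1 onset /vj/ has 2 consonants (> 1) → phonotactically illegal
[e.vavz] — violates constraint (v): syllable 2 coda /vz/ has 2 consonants (> 1) → phonotactically illegal
[av.lezm] — violates constraint (v): syllable 2 coda /zm/ has 2 consonants (> 1) → phonotactically illegal
[koz.ledj] — violates constraint (v): syllable 2 coda /dj/ has 2 consonants (> 1) → phonotactically illegal
[vza] — violates constraint (iv): syllable 1 onset /vz/ has 2 consonants (> 1) → phonotactically illegal
[kjiw] — violates constraint (iv): syllable 1 onset /kj/ has 2 consonants (> 1) → phonotactically illegal
No form is phonotactically legal → 0.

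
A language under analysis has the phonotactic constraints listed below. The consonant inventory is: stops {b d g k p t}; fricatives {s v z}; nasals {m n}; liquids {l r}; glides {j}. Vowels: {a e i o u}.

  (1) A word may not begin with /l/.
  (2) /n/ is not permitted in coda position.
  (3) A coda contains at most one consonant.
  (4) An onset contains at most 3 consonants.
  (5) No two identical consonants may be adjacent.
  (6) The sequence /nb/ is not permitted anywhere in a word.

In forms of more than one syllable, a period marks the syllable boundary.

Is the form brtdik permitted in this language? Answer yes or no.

brtdik — violates constraint 4: syllable 1 onset /brtd/ has 4 consonants (> 3) → not permitted

no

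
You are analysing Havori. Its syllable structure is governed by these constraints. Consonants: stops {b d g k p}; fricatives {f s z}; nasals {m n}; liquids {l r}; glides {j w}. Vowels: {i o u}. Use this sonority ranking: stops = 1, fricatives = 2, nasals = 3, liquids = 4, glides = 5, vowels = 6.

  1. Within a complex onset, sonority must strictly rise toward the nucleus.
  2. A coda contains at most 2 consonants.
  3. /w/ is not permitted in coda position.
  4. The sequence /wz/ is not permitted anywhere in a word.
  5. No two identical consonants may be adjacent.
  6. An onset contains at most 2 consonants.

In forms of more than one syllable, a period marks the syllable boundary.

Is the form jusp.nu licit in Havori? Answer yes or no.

yes

jusp.nu — σ1 onset /j/, coda /sp/ (2C) ok; σ2 onset /n/, coda /∅/ ok → licit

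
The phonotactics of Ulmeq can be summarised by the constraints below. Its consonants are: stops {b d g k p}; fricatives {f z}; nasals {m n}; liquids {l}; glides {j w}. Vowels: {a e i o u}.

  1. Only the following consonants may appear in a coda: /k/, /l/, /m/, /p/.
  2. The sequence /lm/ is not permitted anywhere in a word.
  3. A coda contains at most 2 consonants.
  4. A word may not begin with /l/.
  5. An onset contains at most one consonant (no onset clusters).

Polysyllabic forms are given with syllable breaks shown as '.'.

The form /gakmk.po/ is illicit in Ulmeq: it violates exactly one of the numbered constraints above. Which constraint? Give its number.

3

/gakmk.po/: syllable 1 coda /kmk/ has 3 consonants (> 2).
This is a violation of constraint 3: "A coda contains at most 2 consonants."
The remaining constraints (1, 2, 4, 5) are satisfied.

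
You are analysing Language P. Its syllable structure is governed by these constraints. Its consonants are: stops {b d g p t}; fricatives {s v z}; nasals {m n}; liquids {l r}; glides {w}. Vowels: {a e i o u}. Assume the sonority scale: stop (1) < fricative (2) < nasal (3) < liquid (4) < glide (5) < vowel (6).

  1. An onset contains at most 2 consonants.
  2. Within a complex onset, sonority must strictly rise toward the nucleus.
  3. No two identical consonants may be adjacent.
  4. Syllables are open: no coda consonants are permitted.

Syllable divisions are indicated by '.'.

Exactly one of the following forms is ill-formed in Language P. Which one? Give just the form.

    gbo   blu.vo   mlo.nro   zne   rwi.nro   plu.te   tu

gbo

gbo — violates constraint 2: syllable 1 onset /gb/: /g/ (stop, 1) → /b/ (stop, 1) does not rise → ill-formed
blu.vo — σ1 onset /bl/ (1→4 rises), coda /∅/ ok; σ2 onset /v/, coda /∅/ ok → well-formed
mlo.nro — σ1 onset /ml/ (3→4 rises), coda /∅/ ok; σ2 onset /nr/ (3→4 rises), coda /∅/ ok → well-formed
zne — σ1 onset /zn/ (2→3 rises), coda /∅/ ok → well-formed
rwi.nro — σ1 onset /rw/ (4→5 rises), coda /∅/ ok; σ2 onset /nr/ (3→4 rises), coda /∅/ ok → well-formed
plu.te — σ1 onset /pl/ (1→4 rises), coda /∅/ ok; σ2 onset /t/, coda /∅/ ok → well-formed
tu — σ1 onset /t/, coda /∅/ ok → well-formed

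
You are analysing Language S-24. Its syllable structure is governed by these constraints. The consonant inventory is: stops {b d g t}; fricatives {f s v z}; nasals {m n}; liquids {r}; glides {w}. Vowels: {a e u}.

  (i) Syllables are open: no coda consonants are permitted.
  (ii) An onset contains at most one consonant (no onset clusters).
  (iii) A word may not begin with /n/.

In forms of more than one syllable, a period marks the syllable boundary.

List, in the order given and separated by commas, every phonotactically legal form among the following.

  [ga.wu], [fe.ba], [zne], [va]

[ga.wu] — σ1 onset /g/, coda /∅/ ok; σ2 onset /w/, coda /∅/ ok → phonotactically legal
[fe.ba] — σ1 onset /f/, coda /∅/ ok; σ2 onset /b/, coda /∅/ ok → phonotactically legal
[zne] — violates constraint (ii): syllable 1 onset /zn/ has 2 consonants (> 1) → phonotactically illegal
[va] — σ1 onset /v/, coda /∅/ ok → phonotactically legal

[ga.wu], [fe.ba], [va]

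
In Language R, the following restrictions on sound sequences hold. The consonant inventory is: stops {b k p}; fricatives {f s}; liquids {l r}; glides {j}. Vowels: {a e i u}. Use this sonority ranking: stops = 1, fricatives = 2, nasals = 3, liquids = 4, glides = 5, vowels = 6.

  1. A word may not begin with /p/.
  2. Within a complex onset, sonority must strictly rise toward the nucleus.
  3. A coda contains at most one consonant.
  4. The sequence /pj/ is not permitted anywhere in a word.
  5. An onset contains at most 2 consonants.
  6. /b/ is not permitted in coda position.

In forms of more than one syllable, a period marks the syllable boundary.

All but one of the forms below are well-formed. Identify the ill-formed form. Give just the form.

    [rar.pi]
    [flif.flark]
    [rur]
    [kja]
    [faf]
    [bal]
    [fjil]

[flif.flark]

[rar.pi] — σ1 onset /r/, coda /r/ ok; σ2 onset /p/, coda /∅/ ok → well-formed
[flif.flark] — violates constraint 3: syllable 2 coda /rk/ has 2 consonants (> 1) → ill-formed
[rur] — σ1 onset /r/, coda /r/ ok → well-formed
[kja] — σ1 onset /kj/ (1→5 rises), coda /∅/ ok → well-formed
[faf] — σ1 onset /f/, coda /f/ ok → well-formed
[bal] — σ1 onset /b/, coda /l/ ok → well-formed
[fjil] — σ1 onset /fj/ (2→5 rises), coda /l/ ok → well-formed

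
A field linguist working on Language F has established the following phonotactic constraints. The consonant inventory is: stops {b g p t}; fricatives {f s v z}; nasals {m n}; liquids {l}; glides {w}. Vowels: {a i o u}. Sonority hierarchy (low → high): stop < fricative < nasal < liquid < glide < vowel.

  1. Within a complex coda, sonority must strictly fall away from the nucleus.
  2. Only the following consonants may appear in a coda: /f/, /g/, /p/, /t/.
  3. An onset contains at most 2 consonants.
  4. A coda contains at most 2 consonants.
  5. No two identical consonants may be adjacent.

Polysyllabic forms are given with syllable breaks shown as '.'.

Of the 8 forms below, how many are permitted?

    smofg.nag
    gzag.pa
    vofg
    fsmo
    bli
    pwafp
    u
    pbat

7

smofg.nag — σ1 onset /sm/ (2C), coda /fg/ (2→1 falls) ok; σ2 onset /n/, coda /g/ ok → permitted
gzag.pa — σ1 onset /gz/ (2C), coda /g/ ok; σ2 onset /p/, coda /∅/ ok → permitted
vofg — σ1 onset /v/, coda /fg/ (2→1 falls) ok → permitted
fsmo — violates constraint 3: syllable 1 onset /fsm/ has 3 consonants (> 2) → not permitted
bli — σ1 onset /bl/ (2C), coda /∅/ ok → permitted
pwafp — σ1 onset /pw/ (2C), coda /fp/ (2→1 falls) ok → permitted
u — σ1 onset /∅/, coda /∅/ ok → permitted
pbat — σ1 onset /pb/ (2C), coda /t/ ok → permitted
Permitted: smofg.nag, gzag.pa, vofg, bli, pwafp, u, pbat → 7.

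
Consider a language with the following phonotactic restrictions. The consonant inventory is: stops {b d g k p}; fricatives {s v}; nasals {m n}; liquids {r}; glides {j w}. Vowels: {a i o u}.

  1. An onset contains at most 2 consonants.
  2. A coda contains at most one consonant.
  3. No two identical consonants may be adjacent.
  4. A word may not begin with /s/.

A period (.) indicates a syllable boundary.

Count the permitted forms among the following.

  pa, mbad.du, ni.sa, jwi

3

pa — σ1 onset /p/, coda /∅/ ok → permitted
mbad.du — violates constraint 3: adjacent identical consonants /dd/ → not permitted
ni.sa — σ1 onset /n/, coda /∅/ ok; σ2 onset /s/, coda /∅/ ok → permitted
jwi — σ1 onset /jw/ (2C), coda /∅/ ok → permitted
Permitted: pa, ni.sa, jwi → 3.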